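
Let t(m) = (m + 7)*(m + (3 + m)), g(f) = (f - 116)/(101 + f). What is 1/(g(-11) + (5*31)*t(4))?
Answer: 90/1687823 ≈ 5.3323e-5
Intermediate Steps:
g(f) = (-116 + f)/(101 + f)
t(m) = (3 + 2*m)*(7 + m) (t(m) = (7 + m)*(3 + 2*m) = (3 + 2*m)*(7 + m))
1/(g(-11) + (5*31)*t(4)) = 1/((-116 - 11)/(101 - 11) + (5*31)*(21 + 2*4² + 17*4)) = 1/(-127/90 + 155*(21 + 2*16 + 68)) = 1/((1/90)*(-127) + 155*(21 + 32 + 68)) = 1/(-127/90 + 155*121) = 1/(-127/90 + 18755) = 1/(1687823/90) = 90/1687823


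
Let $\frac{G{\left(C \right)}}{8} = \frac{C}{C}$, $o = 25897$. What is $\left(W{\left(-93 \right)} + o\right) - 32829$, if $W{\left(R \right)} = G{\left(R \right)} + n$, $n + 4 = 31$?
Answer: $-6897$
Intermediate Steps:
$n = 27$ ($n = -4 + 31 = 27$)
$G{\left(C \right)} = 8$ ($G{\left(C \right)} = 8 \frac{C}{C} = 8 \cdot 1 = 8$)
$W{\left(R \right)} = 35$ ($W{\left(R \right)} = 8 + 27 = 35$)
$\left(W{\left(-93 \right)} + o\right) - 32829 = \left(35 + 25897\right) - 32829 = 25932 - 32829 = -6897$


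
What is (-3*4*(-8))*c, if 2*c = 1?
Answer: 48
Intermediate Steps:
c = ½ (c = (½)*1 = ½ ≈ 0.50000)
(-3*4*(-8))*c = (-3*4*(-8))*(½) = -12*(-8)*(½) = 96*(½) = 48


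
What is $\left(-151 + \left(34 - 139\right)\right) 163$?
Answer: $-41728$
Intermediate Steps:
$\left(-151 + \left(34 - 139\right)\right) 163 = \left(-151 - 105\right) 163 = \left(-256\right) 163 = -41728$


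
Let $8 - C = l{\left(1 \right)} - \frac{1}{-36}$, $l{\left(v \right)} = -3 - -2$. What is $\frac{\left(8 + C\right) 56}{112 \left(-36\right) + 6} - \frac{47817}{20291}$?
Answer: $- \frac{953085196}{367612047} \approx -2.5926$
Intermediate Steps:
$l{\left(v \right)} = -1$ ($l{\left(v \right)} = -3 + 2 = -1$)
$C = \frac{323}{36}$ ($C = 8 - \left(-1 - \frac{1}{-36}\right) = 8 - \left(-1 - - \frac{1}{36}\right) = 8 - \left(-1 + \frac{1}{36}\right) = 8 - - \frac{35}{36} = 8 + \frac{35}{36} = \frac{323}{36} \approx 8.9722$)
$\frac{\left(8 + C\right) 56}{112 \left(-36\right) + 6} - \frac{47817}{20291} = \frac{\left(8 + \frac{323}{36}\right) 56}{112 \left(-36\right) + 6} - \frac{47817}{20291} = \frac{\frac{611}{36} \cdot 56}{-4032 + 6} - \frac{47817}{20291} = \frac{8554}{9 \left(-4026\right)} - \frac{47817}{20291} = \frac{8554}{9} \left(- \frac{1}{4026}\right) - \frac{47817}{20291} = - \frac{4277}{18117} - \frac{47817}{20291} = - \frac{953085196}{367612047}$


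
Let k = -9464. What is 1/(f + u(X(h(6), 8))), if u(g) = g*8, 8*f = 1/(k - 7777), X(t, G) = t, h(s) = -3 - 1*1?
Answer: -137928/4413697 ≈ -0.031250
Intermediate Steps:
h(s) = -4 (h(s) = -3 - 1 = -4)
f = -1/137928 (f = 1/(8*(-9464 - 7777)) = (⅛)/(-17241) = (⅛)*(-1/17241) = -1/137928 ≈ -7.2502e-6)
u(g) = 8*g
1/(f + u(X(h(6), 8))) = 1/(-1/137928 + 8*(-4)) = 1/(-1/137928 - 32) = 1/(-4413697/137928) = -137928/4413697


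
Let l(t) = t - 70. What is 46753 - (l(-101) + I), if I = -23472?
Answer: 70396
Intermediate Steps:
l(t) = -70 + t
46753 - (l(-101) + I) = 46753 - ((-70 - 101) - 23472) = 46753 - (-171 - 23472) = 46753 - 1*(-23643) = 46753 + 23643 = 70396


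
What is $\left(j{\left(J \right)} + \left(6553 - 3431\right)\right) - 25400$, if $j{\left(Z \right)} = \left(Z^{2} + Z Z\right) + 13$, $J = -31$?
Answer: $-20343$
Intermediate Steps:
$j{\left(Z \right)} = 13 + 2 Z^{2}$ ($j{\left(Z \right)} = \left(Z^{2} + Z^{2}\right) + 13 = 2 Z^{2} + 13 = 13 + 2 Z^{2}$)
$\left(j{\left(J \right)} + \left(6553 - 3431\right)\right) - 25400 = \left(\left(13 + 2 \left(-31\right)^{2}\right) + \left(6553 - 3431\right)\right) - 25400 = \left(\left(13 + 2 \cdot 961\right) + \left(6553 - 3431\right)\right) - 25400 = \left(\left(13 + 1922\right) + 3122\right) - 25400 = \left(1935 + 3122\right) - 25400 = 5057 - 25400 = -20343$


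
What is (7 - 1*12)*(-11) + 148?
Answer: 203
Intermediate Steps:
(7 - 1*12)*(-11) + 148 = (7 - 12)*(-11) + 148 = -5*(-11) + 148 = 55 + 148 = 203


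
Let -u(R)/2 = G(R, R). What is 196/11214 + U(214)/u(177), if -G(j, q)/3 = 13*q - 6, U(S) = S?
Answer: 20233/612765 ≈ 0.033019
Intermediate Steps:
G(j, q) = 18 - 39*q (G(j, q) = -3*(13*q - 6) = -3*(-6 + 13*q) = 18 - 39*q)
u(R) = -36 + 78*R (u(R) = -2*(18 - 39*R) = -36 + 78*R)
196/11214 + U(214)/u(177) = 196/11214 + 214/(-36 + 78*177) = 196*(1/11214) + 214/(-36 + 13806) = 14/801 + 214/13770 = 14/801 + 214*(1/13770) = 14/801 + 107/6885 = 20233/612765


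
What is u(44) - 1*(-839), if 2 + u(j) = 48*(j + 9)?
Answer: 3381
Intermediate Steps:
u(j) = 430 + 48*j (u(j) = -2 + 48*(j + 9) = -2 + 48*(9 + j) = -2 + (432 + 48*j) = 430 + 48*j)
u(44) - 1*(-839) = (430 + 48*44) - 1*(-839) = (430 + 2112) + 839 = 2542 + 839 = 3381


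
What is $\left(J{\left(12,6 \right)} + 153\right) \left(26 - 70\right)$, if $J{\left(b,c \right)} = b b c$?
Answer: $-44748$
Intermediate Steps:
$J{\left(b,c \right)} = c b^{2}$ ($J{\left(b,c \right)} = b^{2} c = c b^{2}$)
$\left(J{\left(12,6 \right)} + 153\right) \left(26 - 70\right) = \left(6 \cdot 12^{2} + 153\right) \left(26 - 70\right) = \left(6 \cdot 144 + 153\right) \left(26 - 70\right) = \left(864 + 153\right) \left(-44\right) = 1017 \left(-44\right) = -44748$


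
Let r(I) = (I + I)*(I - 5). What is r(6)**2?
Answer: 144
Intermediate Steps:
r(I) = 2*I*(-5 + I) (r(I) = (2*I)*(-5 + I) = 2*I*(-5 + I))
r(6)**2 = (2*6*(-5 + 6))**2 = (2*6*1)**2 = 12**2 = 144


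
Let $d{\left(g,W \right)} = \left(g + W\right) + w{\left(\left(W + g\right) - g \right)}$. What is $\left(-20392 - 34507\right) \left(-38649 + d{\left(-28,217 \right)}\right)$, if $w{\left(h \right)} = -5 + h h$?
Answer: $-473448976$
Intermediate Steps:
$w{\left(h \right)} = -5 + h^{2}$
$d{\left(g,W \right)} = -5 + W + g + W^{2}$ ($d{\left(g,W \right)} = \left(g + W\right) + \left(-5 + \left(\left(W + g\right) - g\right)^{2}\right) = \left(W + g\right) + \left(-5 + W^{2}\right) = -5 + W + g + W^{2}$)
$\left(-20392 - 34507\right) \left(-38649 + d{\left(-28,217 \right)}\right) = \left(-20392 - 34507\right) \left(-38649 + \left(-5 + 217 - 28 + 217^{2}\right)\right) = - 54899 \left(-38649 + \left(-5 + 217 - 28 + 47089\right)\right) = - 54899 \left(-38649 + 47273\right) = \left(-54899\right) 8624 = -473448976$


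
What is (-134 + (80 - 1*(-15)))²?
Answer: 1521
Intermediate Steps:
(-134 + (80 - 1*(-15)))² = (-134 + (80 + 15))² = (-134 + 95)² = (-39)² = 1521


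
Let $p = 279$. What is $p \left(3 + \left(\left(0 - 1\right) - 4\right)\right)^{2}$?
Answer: $1116$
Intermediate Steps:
$p \left(3 + \left(\left(0 - 1\right) - 4\right)\right)^{2} = 279 \left(3 + \left(\left(0 - 1\right) - 4\right)\right)^{2} = 279 \left(3 - 5\right)^{2} = 279 \left(-2\right)^{2} = 279 \cdot 4 = 1116$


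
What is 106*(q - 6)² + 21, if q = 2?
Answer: 1717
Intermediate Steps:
106*(q - 6)² + 21 = 106*(2 - 6)² + 21 = 106*(-4)² + 21 = 106*16 + 21 = 1696 + 21 = 1717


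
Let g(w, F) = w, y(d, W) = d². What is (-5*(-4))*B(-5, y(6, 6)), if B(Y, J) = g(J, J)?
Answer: 720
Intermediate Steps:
B(Y, J) = J
(-5*(-4))*B(-5, y(6, 6)) = -5*(-4)*6² = 20*36 = 720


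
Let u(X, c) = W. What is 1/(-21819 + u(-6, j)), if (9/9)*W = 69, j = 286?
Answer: -1/21750 ≈ -4.5977e-5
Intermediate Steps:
W = 69
u(X, c) = 69
1/(-21819 + u(-6, j)) = 1/(-21819 + 69) = 1/(-21750) = -1/21750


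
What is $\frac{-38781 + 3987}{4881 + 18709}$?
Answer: $- \frac{17397}{11795} \approx -1.4749$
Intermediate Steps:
$\frac{-38781 + 3987}{4881 + 18709} = - \frac{34794}{23590} = \left(-34794\right) \frac{1}{23590} = - \frac{17397}{11795}$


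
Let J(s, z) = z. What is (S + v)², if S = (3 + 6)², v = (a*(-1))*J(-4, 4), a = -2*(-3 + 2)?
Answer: 5329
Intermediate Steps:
a = 2 (a = -2*(-1) = 2)
v = -8 (v = (2*(-1))*4 = -2*4 = -8)
S = 81 (S = 9² = 81)
(S + v)² = (81 - 8)² = 73² = 5329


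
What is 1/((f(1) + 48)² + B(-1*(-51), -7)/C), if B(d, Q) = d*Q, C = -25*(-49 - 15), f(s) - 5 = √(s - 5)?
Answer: 7180228800/20253996335449 - 542720000*I/20253996335449 ≈ 0.00035451 - 2.6796e-5*I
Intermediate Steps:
f(s) = 5 + √(-5 + s) (f(s) = 5 + √(s - 5) = 5 + √(-5 + s))
C = 1600 (C = -25*(-64) = 1600)
B(d, Q) = Q*d
1/((f(1) + 48)² + B(-1*(-51), -7)/C) = 1/(((5 + √(-5 + 1)) + 48)² - (-7)*(-51)/1600) = 1/(((5 + √(-4)) + 48)² - 7*51*(1/1600)) = 1/(((5 + 2*I) + 48)² - 357*1/1600) = 1/((53 + 2*I)² - 357/1600) = 1/(-357/1600 + (53 + 2*I)²)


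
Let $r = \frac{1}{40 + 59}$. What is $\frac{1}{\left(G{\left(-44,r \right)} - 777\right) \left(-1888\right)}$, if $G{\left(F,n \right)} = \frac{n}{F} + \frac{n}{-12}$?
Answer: $\frac{3267}{4792617200} \approx 6.8167 \cdot 10^{-7}$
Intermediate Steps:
$r = \frac{1}{99} \approx 0.010101$
$G{\left(F,n \right)} = - \frac{n}{12} + \frac{n}{F}$ ($G{\left(F,n \right)} = \frac{n}{F} + n \left(- \frac{1}{12}\right) = \frac{n}{F} - \frac{n}{12} = - \frac{n}{12} + \frac{n}{F}$)
$\frac{1}{\left(G{\left(-44,r \right)} - 777\right) \left(-1888\right)} = \frac{1}{\left(\left(\left(- \frac{1}{12}\right) \frac{1}{99} + \frac{1}{99 \left(-44\right)}\right) - 777\right) \left(-1888\right)} = \frac{1}{\left(- \frac{1}{1188} + \frac{1}{99} \left(- \frac{1}{44}\right)\right) - 777} \left(- \frac{1}{1888}\right) = \frac{1}{\left(- \frac{1}{1188} - \frac{1}{4356}\right) - 777} \left(- \frac{1}{1888}\right) = \frac{1}{- \frac{7}{6534} - 777} \left(- \frac{1}{1888}\right) = \frac{1}{- \frac{5076925}{6534}} \left(- \frac{1}{1888}\right) = \left(- \frac{6534}{5076925}\right) \left(- \frac{1}{1888}\right) = \frac{3267}{4792617200}$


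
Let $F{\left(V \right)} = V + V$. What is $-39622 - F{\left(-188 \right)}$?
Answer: $-39246$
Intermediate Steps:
$F{\left(V \right)} = 2 V$
$-39622 - F{\left(-188 \right)} = -39622 - 2 \left(-188\right) = -39622 - -376 = -39622 + 376 = -39246$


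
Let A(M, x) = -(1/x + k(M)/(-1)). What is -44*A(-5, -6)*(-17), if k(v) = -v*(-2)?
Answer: -22066/3 ≈ -7355.3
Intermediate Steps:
k(v) = 2*v
A(M, x) = -1/x + 2*M (A(M, x) = -(1/x + (2*M)/(-1)) = -(1/x + (2*M)*(-1)) = -(1/x - 2*M) = -1/x + 2*M)
-44*A(-5, -6)*(-17) = -44*(-1/(-6) + 2*(-5))*(-17) = -44*(-1*(-⅙) - 10)*(-17) = -44*(⅙ - 10)*(-17) = -44*(-59/6)*(-17) = (1298/3)*(-17) = -22066/3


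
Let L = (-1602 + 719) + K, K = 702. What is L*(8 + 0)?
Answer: -1448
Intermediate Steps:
L = -181 (L = (-1602 + 719) + 702 = -883 + 702 = -181)
L*(8 + 0) = -181*(8 + 0) = -181*8 = -1448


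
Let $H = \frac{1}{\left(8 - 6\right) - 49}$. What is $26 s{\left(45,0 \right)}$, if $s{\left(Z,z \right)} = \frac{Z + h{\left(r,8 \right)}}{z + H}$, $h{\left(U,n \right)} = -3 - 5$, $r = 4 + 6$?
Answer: $-45214$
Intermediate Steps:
$r = 10$
$H = - \frac{1}{47}$ ($H = \frac{1}{\left(8 - 6\right) - 49} = \frac{1}{2 - 49} = \frac{1}{-47} = - \frac{1}{47} \approx -0.021277$)
$h{\left(U,n \right)} = -8$ ($h{\left(U,n \right)} = -3 - 5 = -8$)
$s{\left(Z,z \right)} = \frac{-8 + Z}{- \frac{1}{47} + z}$ ($s{\left(Z,z \right)} = \frac{Z - 8}{z - \frac{1}{47}} = \frac{-8 + Z}{- \frac{1}{47} + z}$)
$26 s{\left(45,0 \right)} = 26 \frac{47 \left(-8 + 45\right)}{-1 + 47 \cdot 0} = 26 \cdot 47 \frac{1}{-1 + 0} \cdot 37 = 26 \cdot 47 \frac{1}{-1} \cdot 37 = 26 \cdot 47 \left(-1\right) 37 = 26 \left(-1739\right) = -45214$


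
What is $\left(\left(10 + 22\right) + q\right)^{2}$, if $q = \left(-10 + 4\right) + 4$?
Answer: $900$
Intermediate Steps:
$q = -2$ ($q = -6 + 4 = -2$)
$\left(\left(10 + 22\right) + q\right)^{2} = \left(\left(10 + 22\right) - 2\right)^{2} = \left(32 - 2\right)^{2} = 30^{2} = 900$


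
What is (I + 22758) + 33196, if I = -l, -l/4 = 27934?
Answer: 167690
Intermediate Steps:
l = -111736 (l = -4*27934 = -111736)
I = 111736 (I = -1*(-111736) = 111736)
(I + 22758) + 33196 = (111736 + 22758) + 33196 = 134494 + 33196 = 167690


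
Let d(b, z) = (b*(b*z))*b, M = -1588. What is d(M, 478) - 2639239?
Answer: -1914167726855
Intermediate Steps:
d(b, z) = z*b³ (d(b, z) = (z*b²)*b = z*b³)
d(M, 478) - 2639239 = 478*(-1588)³ - 2639239 = 478*(-4004529472) - 2639239 = -1914165087616 - 2639239 = -1914167726855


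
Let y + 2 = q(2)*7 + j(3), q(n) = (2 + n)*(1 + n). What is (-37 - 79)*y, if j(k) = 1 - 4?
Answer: -9164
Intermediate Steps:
j(k) = -3
q(n) = (1 + n)*(2 + n)
y = 79 (y = -2 + ((2 + 2² + 3*2)*7 - 3) = -2 + ((2 + 4 + 6)*7 - 3) = -2 + (12*7 - 3) = -2 + (84 - 3) = -2 + 81 = 79)
(-37 - 79)*y = (-37 - 79)*79 = -116*79 = -9164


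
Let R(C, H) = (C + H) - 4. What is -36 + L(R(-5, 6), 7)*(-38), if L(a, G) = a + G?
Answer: -188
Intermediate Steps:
R(C, H) = -4 + C + H
L(a, G) = G + a
-36 + L(R(-5, 6), 7)*(-38) = -36 + (7 + (-4 - 5 + 6))*(-38) = -36 + (7 - 3)*(-38) = -36 + 4*(-38) = -36 - 152 = -188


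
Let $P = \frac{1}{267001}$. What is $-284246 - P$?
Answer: $- \frac{75893966247}{267001} \approx -2.8425 \cdot 10^{5}$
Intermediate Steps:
$P = \frac{1}{267001} \approx 3.7453 \cdot 10^{-6}$
$-284246 - P = -284246 - \frac{1}{267001} = - \frac{75893966247}{267001}$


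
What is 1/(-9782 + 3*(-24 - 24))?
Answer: -1/9926 ≈ -0.00010075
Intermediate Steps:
1/(-9782 + 3*(-24 - 24)) = 1/(-9782 + 3*(-48)) = 1/(-9782 - 144) = 1/(-9926) = -1/9926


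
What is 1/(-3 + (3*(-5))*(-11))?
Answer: 1/162 ≈ 0.0061728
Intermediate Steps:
1/(-3 + (3*(-5))*(-11)) = 1/(-3 - 15*(-11)) = 1/(-3 + 165) = 1/162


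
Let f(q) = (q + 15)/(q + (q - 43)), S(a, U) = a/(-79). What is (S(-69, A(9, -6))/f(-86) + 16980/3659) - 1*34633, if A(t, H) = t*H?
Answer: -710635000438/20523331 ≈ -34626.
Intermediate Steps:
A(t, H) = H*t
S(a, U) = -a/79 (S(a, U) = a*(-1/79) = -a/79)
f(q) = (15 + q)/(-43 + 2*q) (f(q) = (15 + q)/(q + (-43 + q)) = (15 + q)/(-43 + 2*q))
(S(-69, A(9, -6))/f(-86) + 16980/3659) - 1*34633 = ((-1/79*(-69))/(((15 - 86)/(-43 + 2*(-86)))) + 16980/3659) - 1*34633 = (69/(79*((-71/(-43 - 172)))) + 16980*(1/3659)) - 34633 = (69/(79*((-71/(-215)))) + 16980/3659) - 34633 = (69/(79*((-1/215*(-71)))) + 16980/3659) - 34633 = (69/(79*(71/215)) + 16980/3659) - 34633 = ((69/79)*(215/71) + 16980/3659) - 34633 = (14835/5609 + 16980/3659) - 34633 = 149522085/20523331 - 34633 = -710635000438/20523331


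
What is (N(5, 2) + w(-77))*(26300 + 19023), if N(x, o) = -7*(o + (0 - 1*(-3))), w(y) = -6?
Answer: -1858243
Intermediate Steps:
N(x, o) = -21 - 7*o (N(x, o) = -7*(o + (0 + 3)) = -7*(o + 3) = -7*(3 + o) = -21 - 7*o)
(N(5, 2) + w(-77))*(26300 + 19023) = ((-21 - 7*2) - 6)*(26300 + 19023) = ((-21 - 14) - 6)*45323 = (-35 - 6)*45323 = -41*45323 = -1858243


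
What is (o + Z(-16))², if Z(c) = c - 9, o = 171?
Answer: 21316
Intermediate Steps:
Z(c) = -9 + c
(o + Z(-16))² = (171 + (-9 - 16))² = (171 - 25)² = 146² = 21316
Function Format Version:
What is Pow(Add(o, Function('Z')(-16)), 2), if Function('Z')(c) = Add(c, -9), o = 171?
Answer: 21316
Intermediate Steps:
Function('Z')(c) = Add(-9, c)
Pow(Add(o, Function('Z')(-16)), 2) = Pow(Add(171, Add(-9, -16)), 2) = Pow(Add(171, -25), 2) = Pow(146, 2) = 21316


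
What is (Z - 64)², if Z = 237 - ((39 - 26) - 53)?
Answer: 45369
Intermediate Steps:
Z = 277 (Z = 237 - (13 - 53) = 237 - 1*(-40) = 237 + 40 = 277)
(Z - 64)² = (277 - 64)² = 213² = 45369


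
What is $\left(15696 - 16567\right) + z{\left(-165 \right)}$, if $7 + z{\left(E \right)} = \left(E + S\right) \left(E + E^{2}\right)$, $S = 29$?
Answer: $-3681038$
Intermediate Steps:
$z{\left(E \right)} = -7 + \left(29 + E\right) \left(E + E^{2}\right)$ ($z{\left(E \right)} = -7 + \left(E + 29\right) \left(E + E^{2}\right) = -7 + \left(29 + E\right) \left(E + E^{2}\right)$)
$\left(15696 - 16567\right) + z{\left(-165 \right)} = \left(15696 - 16567\right) + \left(-7 + \left(-165\right)^{3} + 29 \left(-165\right) + 30 \left(-165\right)^{2}\right) = \left(15696 - 16567\right) - 3680167 = -871 - 3680167 = -3681038$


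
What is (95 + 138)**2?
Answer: 54289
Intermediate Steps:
(95 + 138)**2 = 233**2 = 54289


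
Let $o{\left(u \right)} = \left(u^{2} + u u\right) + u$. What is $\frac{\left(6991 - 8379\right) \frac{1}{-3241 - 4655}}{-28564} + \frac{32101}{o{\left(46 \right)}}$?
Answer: $\frac{301670697745}{40202744568} \approx 7.5037$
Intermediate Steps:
$o{\left(u \right)} = u + 2 u^{2}$ ($o{\left(u \right)} = \left(u^{2} + u^{2}\right) + u = 2 u^{2} + u = u + 2 u^{2}$)
$\frac{\left(6991 - 8379\right) \frac{1}{-3241 - 4655}}{-28564} + \frac{32101}{o{\left(46 \right)}} = \frac{\left(6991 - 8379\right) \frac{1}{-3241 - 4655}}{-28564} + \frac{32101}{46 \left(1 + 2 \cdot 46\right)} = - \frac{1388}{-7896} \left(- \frac{1}{28564}\right) + \frac{32101}{46 \left(1 + 92\right)} = \left(-1388\right) \left(- \frac{1}{7896}\right) \left(- \frac{1}{28564}\right) + \frac{32101}{46 \cdot 93} = \frac{347}{1974} \left(- \frac{1}{28564}\right) + \frac{32101}{4278} = - \frac{347}{56385336} + 32101 \cdot \frac{1}{4278} = - \frac{347}{56385336} + \frac{32101}{4278} = \frac{301670697745}{40202744568}$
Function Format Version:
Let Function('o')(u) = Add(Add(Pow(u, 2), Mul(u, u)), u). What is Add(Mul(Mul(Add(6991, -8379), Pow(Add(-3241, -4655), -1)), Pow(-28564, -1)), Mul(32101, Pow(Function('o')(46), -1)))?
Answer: Rational(301670697745, 40202744568) ≈ 7.5037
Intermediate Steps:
Function('o')(u) = Add(u, Mul(2, Pow(u, 2))) (Function('o')(u) = Add(Add(Pow(u, 2), Pow(u, 2)), u) = Add(Mul(2, Pow(u, 2)), u) = Add(u, Mul(2, Pow(u, 2))))
Add(Mul(Mul(Add(6991, -8379), Pow(Add(-3241, -4655), -1)), Pow(-28564, -1)), Mul(32101, Pow(Function('o')(46), -1))) = Add(Mul(Mul(Add(6991, -8379), Pow(Add(-3241, -4655), -1)), Pow(-28564, -1)), Mul(32101, Pow(Mul(46, Add(1, Mul(2, 46))), -1))) = Add(Mul(Mul(-1388, Pow(-7896, -1)), Rational(-1, 28564)), Mul(32101, Pow(Mul(46, Add(1, 92)), -1))) = Add(Mul(Mul(-1388, Rational(-1, 7896)), Rational(-1, 28564)), Mul(32101, Pow(Mul(46, 93), -1))) = Add(Mul(Rational(347, 1974), Rational(-1, 28564)), Mul(32101, Pow(4278, -1))) = Add(Rational(-347, 56385336), Mul(32101, Rational(1, 4278))) = Add(Rational(-347, 56385336), Rational(32101, 4278)) = Rational(301670697745, 40202744568)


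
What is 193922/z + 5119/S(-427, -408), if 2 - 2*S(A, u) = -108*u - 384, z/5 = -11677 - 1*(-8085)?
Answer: -2163499899/196114220 ≈ -11.032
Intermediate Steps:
z = -17960 (z = 5*(-11677 - 1*(-8085)) = 5*(-11677 + 8085) = 5*(-3592) = -17960)
S(A, u) = 193 + 54*u (S(A, u) = 1 - (-108*u - 384)/2 = 1 - (-384 - 108*u)/2 = 1 + (192 + 54*u) = 193 + 54*u)
193922/z + 5119/S(-427, -408) = 193922/(-17960) + 5119/(193 + 54*(-408)) = 193922*(-1/17960) + 5119/(193 - 22032) = -96961/8980 + 5119/(-21839) = -96961/8980 + 5119*(-1/21839) = -96961/8980 - 5119/21839 = -2163499899/196114220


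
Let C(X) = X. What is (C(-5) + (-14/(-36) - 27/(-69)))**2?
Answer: 3052009/171396 ≈ 17.807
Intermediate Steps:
(C(-5) + (-14/(-36) - 27/(-69)))**2 = (-5 + (-14/(-36) - 27/(-69)))**2 = (-5 + (-14*(-1/36) - 27*(-1/69)))**2 = (-5 + (7/18 + 9/23))**2 = (-5 + 323/414)**2 = (-1747/414)**2 = 3052009/171396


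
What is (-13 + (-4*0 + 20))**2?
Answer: 49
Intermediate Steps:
(-13 + (-4*0 + 20))**2 = (-13 + (0 + 20))**2 = (-13 + 20)**2 = 7**2 = 49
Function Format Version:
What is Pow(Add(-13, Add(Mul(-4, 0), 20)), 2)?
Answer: 49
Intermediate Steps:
Pow(Add(-13, Add(Mul(-4, 0), 20)), 2) = Pow(Add(-13, Add(0, 20)), 2) = Pow(Add(-13, 20), 2) = Pow(7, 2) = 49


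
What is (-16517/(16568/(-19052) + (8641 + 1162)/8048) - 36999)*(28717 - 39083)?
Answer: 11685912054823010/13356873 ≈ 8.7490e+8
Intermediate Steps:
(-16517/(16568/(-19052) + (8641 + 1162)/8048) - 36999)*(28717 - 39083) = (-16517/(16568*(-1/19052) + 9803*(1/8048)) - 36999)*(-10366) = (-16517/(-4142/4763 + 9803/8048) - 36999)*(-10366) = (-16517/13356873/38332624 - 36999)*(-10366) = (-16517*38332624/13356873 - 36999)*(-10366) = (-633139950608/13356873 - 36999)*(-10366) = -1127330894735/13356873*(-10366) = 11685912054823010/13356873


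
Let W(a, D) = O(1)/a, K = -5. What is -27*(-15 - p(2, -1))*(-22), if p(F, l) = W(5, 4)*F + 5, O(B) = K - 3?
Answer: -49896/5 ≈ -9979.2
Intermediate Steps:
O(B) = -8 (O(B) = -5 - 3 = -8)
W(a, D) = -8/a
p(F, l) = 5 - 8*F/5 (p(F, l) = (-8/5)*F + 5 = (-8*1/5)*F + 5 = -8*F/5 + 5 = 5 - 8*F/5)
-27*(-15 - p(2, -1))*(-22) = -27*(-15 - (5 - 8/5*2))*(-22) = -27*(-15 - (5 - 16/5))*(-22) = -27*(-15 - 1*9/5)*(-22) = -27*(-15 - 9/5)*(-22) = -27*(-84/5)*(-22) = (2268/5)*(-22) = -49896/5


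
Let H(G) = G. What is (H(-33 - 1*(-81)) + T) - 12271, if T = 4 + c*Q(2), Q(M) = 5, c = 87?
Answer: -11784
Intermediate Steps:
T = 439 (T = 4 + 87*5 = 4 + 435 = 439)
(H(-33 - 1*(-81)) + T) - 12271 = ((-33 - 1*(-81)) + 439) - 12271 = ((-33 + 81) + 439) - 12271 = (48 + 439) - 12271 = 487 - 12271 = -11784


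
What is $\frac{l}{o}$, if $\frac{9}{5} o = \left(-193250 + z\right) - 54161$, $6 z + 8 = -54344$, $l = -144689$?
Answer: $\frac{3906603}{3847045} \approx 1.0155$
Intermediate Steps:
$z = - \frac{27176}{3}$ ($z = - \frac{4}{3} + \frac{1}{6} \left(-54344\right) = - \frac{4}{3} - \frac{27172}{3} = - \frac{27176}{3} \approx -9058.7$)
$o = - \frac{3847045}{27}$ ($o = \frac{5 \left(\left(-193250 - \frac{27176}{3}\right) - 54161\right)}{9} = \frac{5 \left(- \frac{606926}{3} - 54161\right)}{9} = \frac{5}{9} \left(- \frac{769409}{3}\right) = - \frac{3847045}{27} \approx -1.4248 \cdot 10^{5}$)
$\frac{l}{o} = - \frac{144689}{- \frac{3847045}{27}} = \left(-144689\right) \left(- \frac{27}{3847045}\right) = \frac{3906603}{3847045}$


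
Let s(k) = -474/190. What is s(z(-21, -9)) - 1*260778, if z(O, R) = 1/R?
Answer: -24774147/95 ≈ -2.6078e+5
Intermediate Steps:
s(k) = -237/95 (s(k) = -474*1/190 = -237/95)
s(z(-21, -9)) - 1*260778 = -237/95 - 1*260778 = -237/95 - 260778 = -24774147/95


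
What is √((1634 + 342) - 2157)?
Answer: I*√181 ≈ 13.454*I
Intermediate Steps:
√((1634 + 342) - 2157) = √(1976 - 2157) = √(-181) = I*√181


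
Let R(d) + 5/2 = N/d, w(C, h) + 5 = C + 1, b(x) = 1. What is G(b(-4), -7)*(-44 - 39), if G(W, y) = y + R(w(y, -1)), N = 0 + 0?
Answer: 1577/2 ≈ 788.50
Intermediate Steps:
N = 0
w(C, h) = -4 + C (w(C, h) = -5 + (C + 1) = -5 + (1 + C) = -4 + C)
R(d) = -5/2 (R(d) = -5/2 + 0/d = -5/2 + 0 = -5/2)
G(W, y) = -5/2 + y (G(W, y) = y - 5/2 = -5/2 + y)
G(b(-4), -7)*(-44 - 39) = (-5/2 - 7)*(-44 - 39) = -19/2*(-83) = 1577/2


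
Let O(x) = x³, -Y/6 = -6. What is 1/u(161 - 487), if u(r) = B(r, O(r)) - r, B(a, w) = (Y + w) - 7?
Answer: -1/34645621 ≈ -2.8864e-8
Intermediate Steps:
Y = 36 (Y = -6*(-6) = 36)
B(a, w) = 29 + w (B(a, w) = (36 + w) - 7 = 29 + w)
u(r) = 29 + r³ - r (u(r) = (29 + r³) - r = 29 + r³ - r)
1/u(161 - 487) = 1/(29 + (161 - 487)³ - (161 - 487)) = 1/(29 + (-326)³ - 1*(-326)) = 1/(29 - 34645976 + 326) = 1/(-34645621) = -1/34645621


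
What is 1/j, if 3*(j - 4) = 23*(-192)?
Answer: -1/1468 ≈ -0.00068120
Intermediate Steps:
j = -1468 (j = 4 + (23*(-192))/3 = 4 + (⅓)*(-4416) = 4 - 1472 = -1468)
1/j = 1/(-1468) = -1/1468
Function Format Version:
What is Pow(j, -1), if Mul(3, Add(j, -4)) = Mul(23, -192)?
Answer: Rational(-1, 1468) ≈ -0.00068120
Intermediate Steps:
j = -1468 (j = Add(4, Mul(Rational(1, 3), Mul(23, -192))) = Add(4, Mul(Rational(1, 3), -4416)) = Add(4, -1472) = -1468)
Pow(j, -1) = Pow(-1468, -1) = Rational(-1, 1468)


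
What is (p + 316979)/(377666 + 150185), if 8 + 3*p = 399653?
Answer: 450194/527851 ≈ 0.85288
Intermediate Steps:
p = 133215 (p = -8/3 + (⅓)*399653 = -8/3 + 399653/3 = 133215)
(p + 316979)/(377666 + 150185) = (133215 + 316979)/(377666 + 150185) = 450194/527851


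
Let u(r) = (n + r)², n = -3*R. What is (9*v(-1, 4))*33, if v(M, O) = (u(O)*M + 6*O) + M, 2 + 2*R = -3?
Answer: -129789/4 ≈ -32447.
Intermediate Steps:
R = -5/2 (R = -1 + (½)*(-3) = -1 - 3/2 = -5/2 ≈ -2.5000)
n = 15/2 (n = -3*(-5/2) = 15/2 ≈ 7.5000)
u(r) = (15/2 + r)²
v(M, O) = M + 6*O + M*(15 + 2*O)²/4 (v(M, O) = (((15 + 2*O)²/4)*M + 6*O) + M = (M*(15 + 2*O)²/4 + 6*O) + M = (6*O + M*(15 + 2*O)²/4) + M = M + 6*O + M*(15 + 2*O)²/4)
(9*v(-1, 4))*33 = (9*(-1 + 6*4 + (¼)*(-1)*(15 + 2*4)²))*33 = (9*(-1 + 24 + (¼)*(-1)*(15 + 8)²))*33 = (9*(-1 + 24 + (¼)*(-1)*23²))*33 = (9*(-1 + 24 + (¼)*(-1)*529))*33 = (9*(-1 + 24 - 529/4))*33 = (9*(-437/4))*33 = -3933/4*33 = -129789/4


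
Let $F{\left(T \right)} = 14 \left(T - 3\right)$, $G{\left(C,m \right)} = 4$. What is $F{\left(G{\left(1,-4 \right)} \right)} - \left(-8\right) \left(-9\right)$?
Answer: $-58$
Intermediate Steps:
$F{\left(T \right)} = -42 + 14 T$ ($F{\left(T \right)} = 14 \left(-3 + T\right) = -42 + 14 T$)
$F{\left(G{\left(1,-4 \right)} \right)} - \left(-8\right) \left(-9\right) = \left(-42 + 14 \cdot 4\right) - \left(-8\right) \left(-9\right) = \left(-42 + 56\right) - 72 = 14 - 72 = -58$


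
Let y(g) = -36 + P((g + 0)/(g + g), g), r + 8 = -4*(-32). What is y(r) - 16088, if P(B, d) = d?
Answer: -16004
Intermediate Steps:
r = 120 (r = -8 - 4*(-32) = -8 + 128 = 120)
y(g) = -36 + g
y(r) - 16088 = (-36 + 120) - 16088 = 84 - 16088 = -16004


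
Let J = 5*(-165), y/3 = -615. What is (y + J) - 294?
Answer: -2964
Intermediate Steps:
y = -1845 (y = 3*(-615) = -1845)
J = -825
(y + J) - 294 = (-1845 - 825) - 294 = -2670 - 294 = -2964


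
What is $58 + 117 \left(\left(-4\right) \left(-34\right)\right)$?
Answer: $15970$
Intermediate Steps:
$58 + 117 \left(\left(-4\right) \left(-34\right)\right) = 58 + 117 \cdot 136 = 58 + 15912 = 15970$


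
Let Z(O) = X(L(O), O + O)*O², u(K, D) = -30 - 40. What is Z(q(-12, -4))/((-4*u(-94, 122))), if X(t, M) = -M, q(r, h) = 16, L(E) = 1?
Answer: -1024/35 ≈ -29.257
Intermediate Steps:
u(K, D) = -70
Z(O) = -2*O³ (Z(O) = (-(O + O))*O² = (-2*O)*O² = -2*O³)
Z(q(-12, -4))/((-4*u(-94, 122))) = (-2*16³)/((-4*(-70))) = -2*4096/280 = -8192*1/280 = -1024/35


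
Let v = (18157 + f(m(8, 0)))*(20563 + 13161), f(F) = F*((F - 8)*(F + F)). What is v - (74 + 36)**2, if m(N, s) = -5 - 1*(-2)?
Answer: 605637216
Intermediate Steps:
m(N, s) = -3 (m(N, s) = -5 + 2 = -3)
f(F) = 2*F**2*(-8 + F) (f(F) = F*((-8 + F)*(2*F)) = F*(2*F*(-8 + F)) = 2*F**2*(-8 + F))
v = 605649316 (v = (18157 + 2*(-3)**2*(-8 - 3))*(20563 + 13161) = (18157 + 2*9*(-11))*33724 = (18157 - 198)*33724 = 17959*33724 = 605649316)
v - (74 + 36)**2 = 605649316 - (74 + 36)**2 = 605649316 - 1*110**2 = 605649316 - 1*12100 = 605649316 - 12100 = 605637216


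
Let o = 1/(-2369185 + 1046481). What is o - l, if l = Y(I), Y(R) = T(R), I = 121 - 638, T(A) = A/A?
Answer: -1322705/1322704 ≈ -1.0000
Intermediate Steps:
o = -1/1322704 (o = 1/(-1322704) = -1/1322704 ≈ -7.5603e-7)
T(A) = 1
I = -517
Y(R) = 1
l = 1
o - l = -1/1322704 - 1*1 = -1/1322704 - 1 = -1322705/1322704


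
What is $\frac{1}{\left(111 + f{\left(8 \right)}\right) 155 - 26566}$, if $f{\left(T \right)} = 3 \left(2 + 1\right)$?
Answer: $- \frac{1}{7966} \approx -0.00012553$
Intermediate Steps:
$f{\left(T \right)} = 9$ ($f{\left(T \right)} = 3 \cdot 3 = 9$)
$\frac{1}{\left(111 + f{\left(8 \right)}\right) 155 - 26566} = \frac{1}{\left(111 + 9\right) 155 - 26566} = \frac{1}{120 \cdot 155 - 26566} = \frac{1}{18600 - 26566} = \frac{1}{-7966} = - \frac{1}{7966}$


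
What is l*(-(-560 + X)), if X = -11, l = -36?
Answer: -20556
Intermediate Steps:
l*(-(-560 + X)) = -(-36)*(-560 - 11) = -(-36)*(-571) = -36*571 = -20556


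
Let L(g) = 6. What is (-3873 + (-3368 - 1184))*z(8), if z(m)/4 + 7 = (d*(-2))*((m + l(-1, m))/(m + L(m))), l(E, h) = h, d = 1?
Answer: 2190500/7 ≈ 3.1293e+5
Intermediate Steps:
z(m) = -28 - 16*m/(6 + m) (z(m) = -28 + 4*((1*(-2))*((m + m)/(m + 6))) = -28 + 4*(-2*2*m/(6 + m)) = -28 + 4*(-4*m/(6 + m)) = -28 - 16*m/(6 + m))
(-3873 + (-3368 - 1184))*z(8) = (-3873 + (-3368 - 1184))*(4*(-42 - 11*8)/(6 + 8)) = (-3873 - 4552)*(4*(-42 - 88)/14) = -33700*(-130)/14 = -8425*(-260/7) = 2190500/7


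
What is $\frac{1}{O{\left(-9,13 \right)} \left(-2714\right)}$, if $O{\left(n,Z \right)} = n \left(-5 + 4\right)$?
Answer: $- \frac{1}{24426} \approx -4.094 \cdot 10^{-5}$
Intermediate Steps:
$O{\left(n,Z \right)} = - n$ ($O{\left(n,Z \right)} = n \left(-1\right) = - n$)
$\frac{1}{O{\left(-9,13 \right)} \left(-2714\right)} = \frac{1}{\left(-1\right) \left(-9\right) \left(-2714\right)} = \frac{1}{9 \left(-2714\right)} = \frac{1}{-24426} = - \frac{1}{24426}$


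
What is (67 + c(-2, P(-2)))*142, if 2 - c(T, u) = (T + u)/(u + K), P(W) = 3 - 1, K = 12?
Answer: 9798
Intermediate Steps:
P(W) = 2
c(T, u) = 2 - (T + u)/(12 + u) (c(T, u) = 2 - (T + u)/(u + 12) = 2 - (T + u)/(12 + u))
(67 + c(-2, P(-2)))*142 = (67 + (24 + 2 - 1*(-2))/(12 + 2))*142 = (67 + (24 + 2 + 2)/14)*142 = (67 + (1/14)*28)*142 = (67 + 2)*142 = 69*142 = 9798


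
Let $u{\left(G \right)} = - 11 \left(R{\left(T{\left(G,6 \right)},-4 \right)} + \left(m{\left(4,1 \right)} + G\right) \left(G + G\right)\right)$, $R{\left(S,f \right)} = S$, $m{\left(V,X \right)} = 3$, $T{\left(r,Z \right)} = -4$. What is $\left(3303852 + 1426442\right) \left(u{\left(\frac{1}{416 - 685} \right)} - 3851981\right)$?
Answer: $- \frac{1318474825451934350}{72361} \approx -1.8221 \cdot 10^{13}$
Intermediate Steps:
$u{\left(G \right)} = 44 - 22 G \left(3 + G\right)$ ($u{\left(G \right)} = - 11 \left(-4 + \left(3 + G\right) \left(G + G\right)\right) = - 11 \left(-4 + \left(3 + G\right) 2 G\right) = - 11 \left(-4 + 2 G \left(3 + G\right)\right) = 44 - 22 G \left(3 + G\right)$)
$\left(3303852 + 1426442\right) \left(u{\left(\frac{1}{416 - 685} \right)} - 3851981\right) = \left(3303852 + 1426442\right) \left(\left(44 - \frac{66}{416 - 685} - 22 \left(\frac{1}{416 - 685}\right)^{2}\right) - 3851981\right) = 4730294 \left(\left(44 - \frac{66}{-269} - 22 \left(\frac{1}{-269}\right)^{2}\right) - 3851981\right) = 4730294 \left(\left(44 - - \frac{66}{269} - 22 \left(- \frac{1}{269}\right)^{2}\right) - 3851981\right) = 4730294 \left(\left(44 + \frac{66}{269} - \frac{22}{72361}\right) - 3851981\right) = 4730294 \left(\frac{3201616}{72361} - 3851981\right) = 4730294 \left(- \frac{278729995525}{72361}\right) = - \frac{1318474825451934350}{72361}$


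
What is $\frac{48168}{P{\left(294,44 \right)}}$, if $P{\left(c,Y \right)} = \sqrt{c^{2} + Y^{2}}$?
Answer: $\frac{24084 \sqrt{22093}}{22093} \approx 162.03$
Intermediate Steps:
$P{\left(c,Y \right)} = \sqrt{Y^{2} + c^{2}}$
$\frac{48168}{P{\left(294,44 \right)}} = \frac{48168}{\sqrt{44^{2} + 294^{2}}} = \frac{48168}{\sqrt{1936 + 86436}} = \frac{48168}{\sqrt{88372}} = \frac{48168}{2 \sqrt{22093}} = 48168 \frac{\sqrt{22093}}{44186} = \frac{24084 \sqrt{22093}}{22093}$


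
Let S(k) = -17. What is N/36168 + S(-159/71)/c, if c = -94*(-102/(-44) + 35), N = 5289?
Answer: 70283353/465204872 ≈ 0.15108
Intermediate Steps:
c = -38587/11 (c = -94*(-102*(-1/44) + 35) = -94*(51/22 + 35) = -94*821/22 = -38587/11 ≈ -3507.9)
N/36168 + S(-159/71)/c = 5289/36168 - 17/(-38587/11) = 5289*(1/36168) - 17*(-11/38587) = 1763/12056 + 187/38587 = 70283353/465204872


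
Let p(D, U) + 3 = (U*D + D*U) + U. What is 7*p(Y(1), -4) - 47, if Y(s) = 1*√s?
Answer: -152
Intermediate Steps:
Y(s) = √s
p(D, U) = -3 + U + 2*D*U (p(D, U) = -3 + ((U*D + D*U) + U) = -3 + ((D*U + D*U) + U) = -3 + (2*D*U + U) = -3 + (U + 2*D*U) = -3 + U + 2*D*U)
7*p(Y(1), -4) - 47 = 7*(-3 - 4 + 2*√1*(-4)) - 47 = 7*(-3 - 4 + 2*1*(-4)) - 47 = 7*(-3 - 4 - 8) - 47 = 7*(-15) - 47 = -105 - 47 = -152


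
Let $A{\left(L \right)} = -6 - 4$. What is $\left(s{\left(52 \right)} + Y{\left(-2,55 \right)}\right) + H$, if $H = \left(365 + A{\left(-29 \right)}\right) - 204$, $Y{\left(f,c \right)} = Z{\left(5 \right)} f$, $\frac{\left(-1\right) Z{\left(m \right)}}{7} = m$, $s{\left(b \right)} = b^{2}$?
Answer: $2925$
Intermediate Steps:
$A{\left(L \right)} = -10$
$Z{\left(m \right)} = - 7 m$
$Y{\left(f,c \right)} = - 35 f$ ($Y{\left(f,c \right)} = \left(-7\right) 5 f = - 35 f$)
$H = 151$ ($H = \left(365 - 10\right) - 204 = 355 - 204 = 151$)
$\left(s{\left(52 \right)} + Y{\left(-2,55 \right)}\right) + H = \left(52^{2} - -70\right) + 151 = \left(2704 + 70\right) + 151 = 2774 + 151 = 2925$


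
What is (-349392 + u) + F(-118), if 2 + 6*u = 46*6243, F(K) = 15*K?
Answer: -909898/3 ≈ -3.0330e+5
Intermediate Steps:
u = 143588/3 (u = -⅓ + (46*6243)/6 = -⅓ + (⅙)*287178 = -⅓ + 47863 = 143588/3 ≈ 47863.)
(-349392 + u) + F(-118) = (-349392 + 143588/3) + 15*(-118) = -904588/3 - 1770 = -909898/3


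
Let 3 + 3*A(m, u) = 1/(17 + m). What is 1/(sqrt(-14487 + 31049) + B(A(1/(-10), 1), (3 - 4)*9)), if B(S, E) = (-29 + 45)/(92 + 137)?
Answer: -1832/434263793 + 4772131*sqrt(2)/868527586 ≈ 0.0077662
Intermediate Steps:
A(m, u) = -1 + 1/(3*(17 + m))
B(S, E) = 16/229
1/(sqrt(-14487 + 31049) + B(A(1/(-10), 1), (3 - 4)*9)) = 1/(sqrt(-14487 + 31049) + 16/229) = 1/(sqrt(16562) + 16/229) = 1/(91*sqrt(2) + 16/229) = 1/(16/229 + 91*sqrt(2))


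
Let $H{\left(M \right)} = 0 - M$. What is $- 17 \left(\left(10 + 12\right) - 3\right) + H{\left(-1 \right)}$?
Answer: $-322$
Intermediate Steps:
$H{\left(M \right)} = - M$
$- 17 \left(\left(10 + 12\right) - 3\right) + H{\left(-1 \right)} = - 17 \left(\left(10 + 12\right) - 3\right) - -1 = - 17 \left(22 - 3\right) + 1 = \left(-17\right) 19 + 1 = -323 + 1 = -322$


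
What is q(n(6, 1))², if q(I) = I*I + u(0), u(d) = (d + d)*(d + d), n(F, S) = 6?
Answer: 1296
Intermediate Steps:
u(d) = 4*d² (u(d) = (2*d)*(2*d) = 4*d²)
q(I) = I² (q(I) = I*I + 4*0² = I² + 4*0 = I² + 0 = I²)
q(n(6, 1))² = (6²)² = 36² = 1296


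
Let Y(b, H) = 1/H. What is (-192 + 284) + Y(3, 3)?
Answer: 277/3 ≈ 92.333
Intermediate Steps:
(-192 + 284) + Y(3, 3) = (-192 + 284) + 1/3 = 92 + ⅓ = 277/3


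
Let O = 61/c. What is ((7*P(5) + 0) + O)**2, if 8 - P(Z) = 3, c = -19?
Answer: 364816/361 ≈ 1010.6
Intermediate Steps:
P(Z) = 5 (P(Z) = 8 - 1*3 = 8 - 3 = 5)
O = -61/19 (O = 61/(-19) = 61*(-1/19) = -61/19 ≈ -3.2105)
((7*P(5) + 0) + O)**2 = ((7*5 + 0) - 61/19)**2 = ((35 + 0) - 61/19)**2 = (35 - 61/19)**2 = (604/19)**2 = 364816/361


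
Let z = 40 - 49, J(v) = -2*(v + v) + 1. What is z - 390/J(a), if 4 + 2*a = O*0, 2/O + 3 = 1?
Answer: -157/3 ≈ -52.333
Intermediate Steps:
O = -1 (O = 2/(-3 + 1) = 2/(-2) = 2*(-½) = -1)
a = -2 (a = -2 + (-1*0)/2 = -2 + (½)*0 = -2 + 0 = -2)
J(v) = 1 - 4*v (J(v) = -4*v + 1 = 1 - 4*v)
z = -9
z - 390/J(a) = -9 - 390/(1 - 4*(-2)) = -9 - 390/(1 + 8) = -9 - 390/9 = -9 - 1*130/3 = -9 - 130/3 = -157/3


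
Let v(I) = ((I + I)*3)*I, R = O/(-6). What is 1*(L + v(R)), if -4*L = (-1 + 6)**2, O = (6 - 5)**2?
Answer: -73/12 ≈ -6.0833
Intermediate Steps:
O = 1 (O = 1**2 = 1)
R = -1/6 (R = 1/(-6) = 1*(-1/6) = -1/6 ≈ -0.16667)
L = -25/4 (L = -(-1 + 6)**2/4 = -1/4*5**2 = -1/4*25 = -25/4 ≈ -6.2500)
v(I) = 6*I**2 (v(I) = ((2*I)*3)*I = (6*I)*I = 6*I**2)
1*(L + v(R)) = 1*(-25/4 + 6*(-1/6)**2) = 1*(-25/4 + 6*(1/36)) = 1*(-25/4 + 1/6) = 1*(-73/12) = -73/12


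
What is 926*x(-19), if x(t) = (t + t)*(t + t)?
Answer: 1337144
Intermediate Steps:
x(t) = 4*t² (x(t) = (2*t)*(2*t) = 4*t²)
926*x(-19) = 926*(4*(-19)²) = 926*(4*361) = 926*1444 = 1337144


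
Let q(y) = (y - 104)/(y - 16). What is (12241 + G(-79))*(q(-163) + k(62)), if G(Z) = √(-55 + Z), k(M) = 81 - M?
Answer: 44899988/179 + 3668*I*√134/179 ≈ 2.5084e+5 + 237.21*I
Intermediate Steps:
q(y) = (-104 + y)/(-16 + y)
(12241 + G(-79))*(q(-163) + k(62)) = (12241 + √(-55 - 79))*((-104 - 163)/(-16 - 163) + (81 - 1*62)) = (12241 + √(-134))*(-267/(-179) + (81 - 62)) = (12241 + I*√134)*(-1/179*(-267) + 19) = (12241 + I*√134)*(267/179 + 19) = (12241 + I*√134)*(3668/179) = 44899988/179 + 3668*I*√134/179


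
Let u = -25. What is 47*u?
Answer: -1175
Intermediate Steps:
47*u = 47*(-25) = -1175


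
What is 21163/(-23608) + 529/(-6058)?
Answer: -5411311/5500664 ≈ -0.98376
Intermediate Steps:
21163/(-23608) + 529/(-6058) = 21163*(-1/23608) + 529*(-1/6058) = -21163/23608 - 529/6058 = -5411311/5500664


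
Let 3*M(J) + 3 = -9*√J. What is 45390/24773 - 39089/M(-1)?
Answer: 968805697/247730 - 117267*I/10 ≈ 3910.7 - 11727.0*I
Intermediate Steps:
M(J) = -1 - 3*√J (M(J) = -1 + (-9*√J)/3 = -1 - 3*√J)
45390/24773 - 39089/M(-1) = 45390/24773 - 39089/(-1 - 3*I) = 45390*(1/24773) - 39089*(-1 + 3*I)/10 = 45390/24773 - 39089*(-1 + 3*I)/10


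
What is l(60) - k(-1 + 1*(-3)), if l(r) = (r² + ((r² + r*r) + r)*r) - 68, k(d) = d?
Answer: 439136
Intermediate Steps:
l(r) = -68 + r² + r*(r + 2*r²) (l(r) = (r² + ((r² + r²) + r)*r) - 68 = (r² + (2*r² + r)*r) - 68 = (r² + (r + 2*r²)*r) - 68 = (r² + r*(r + 2*r²)) - 68 = -68 + r² + r*(r + 2*r²))
l(60) - k(-1 + 1*(-3)) = (-68 + 2*60² + 2*60³) - (-1 + 1*(-3)) = (-68 + 2*3600 + 2*216000) - (-1 - 3) = (-68 + 7200 + 432000) - 1*(-4) = 439132 + 4 = 439136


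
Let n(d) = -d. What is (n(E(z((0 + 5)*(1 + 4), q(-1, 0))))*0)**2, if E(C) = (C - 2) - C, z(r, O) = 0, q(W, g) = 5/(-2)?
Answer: 0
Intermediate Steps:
q(W, g) = -5/2 (q(W, g) = 5*(-1/2) = -5/2)
E(C) = -2 (E(C) = (-2 + C) - C = -2)
(n(E(z((0 + 5)*(1 + 4), q(-1, 0))))*0)**2 = (-1*(-2)*0)**2 = (2*0)**2 = 0**2 = 0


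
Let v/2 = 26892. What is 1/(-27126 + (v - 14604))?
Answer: 1/12054 ≈ 8.2960e-5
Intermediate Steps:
v = 53784 (v = 2*26892 = 53784)
1/(-27126 + (v - 14604)) = 1/(-27126 + (53784 - 14604)) = 1/(-27126 + 39180) = 1/12054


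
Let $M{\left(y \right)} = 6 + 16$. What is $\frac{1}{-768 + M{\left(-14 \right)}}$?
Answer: $- \frac{1}{746} \approx -0.0013405$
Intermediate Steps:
$M{\left(y \right)} = 22$
$\frac{1}{-768 + M{\left(-14 \right)}} = \frac{1}{-768 + 22} = \frac{1}{-746} = - \frac{1}{746}$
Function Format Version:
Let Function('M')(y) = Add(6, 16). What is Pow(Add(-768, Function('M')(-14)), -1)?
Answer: Rational(-1, 746) ≈ -0.0013405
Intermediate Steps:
Function('M')(y) = 22
Pow(Add(-768, Function('M')(-14)), -1) = Pow(Add(-768, 22), -1) = Pow(-746, -1) = Rational(-1, 746)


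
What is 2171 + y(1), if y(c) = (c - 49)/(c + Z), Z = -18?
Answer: 36955/17 ≈ 2173.8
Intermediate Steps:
y(c) = (-49 + c)/(-18 + c) (y(c) = (c - 49)/(c - 18) = (-49 + c)/(-18 + c))
2171 + y(1) = 2171 + (-49 + 1)/(-18 + 1) = 2171 - 48/(-17) = 2171 - 1/17*(-48) = 2171 + 48/17 = 36955/17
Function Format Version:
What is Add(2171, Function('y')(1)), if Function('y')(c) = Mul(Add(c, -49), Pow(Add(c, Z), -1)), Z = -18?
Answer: Rational(36955, 17) ≈ 2173.8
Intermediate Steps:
Function('y')(c) = Mul(Pow(Add(-18, c), -1), Add(-49, c)) (Function('y')(c) = Mul(Add(c, -49), Pow(Add(c, -18), -1)) = Mul(Add(-49, c), Pow(Add(-18, c), -1)) = Mul(Pow(Add(-18, c), -1), Add(-49, c)))
Add(2171, Function('y')(1)) = Add(2171, Mul(Pow(Add(-18, 1), -1), Add(-49, 1))) = Add(2171, Mul(Pow(-17, -1), -48)) = Add(2171, Mul(Rational(-1, 17), -48)) = Add(2171, Rational(48, 17)) = Rational(36955, 17)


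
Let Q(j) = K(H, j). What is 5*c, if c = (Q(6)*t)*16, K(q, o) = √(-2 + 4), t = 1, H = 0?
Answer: 80*√2 ≈ 113.14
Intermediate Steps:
K(q, o) = √2
Q(j) = √2
c = 16*√2 (c = (√2*1)*16 = √2*16 = 16*√2 ≈ 22.627)
5*c = 5*(16*√2) = 80*√2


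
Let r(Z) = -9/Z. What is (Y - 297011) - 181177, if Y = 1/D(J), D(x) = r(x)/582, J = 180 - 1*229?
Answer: -1425058/3 ≈ -4.7502e+5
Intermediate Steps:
J = -49 (J = 180 - 229 = -49)
D(x) = -3/(194*x) (D(x) = -9/x/582 = -9/x*(1/582) = -3/(194*x))
Y = 9506/3 (Y = 1/(-3/194/(-49)) = 1/(-3/194*(-1/49)) = 1/(3/9506) = 9506/3 ≈ 3168.7)
(Y - 297011) - 181177 = (9506/3 - 297011) - 181177 = -881527/3 - 181177 = -1425058/3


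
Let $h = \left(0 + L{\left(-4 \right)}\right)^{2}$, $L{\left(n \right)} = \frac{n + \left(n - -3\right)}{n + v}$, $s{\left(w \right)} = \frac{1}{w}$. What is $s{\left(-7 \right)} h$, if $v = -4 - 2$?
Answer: $- \frac{1}{28} \approx -0.035714$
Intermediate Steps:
$v = -6$
$L{\left(n \right)} = \frac{3 + 2 n}{-6 + n}$ ($L{\left(n \right)} = \frac{n + \left(n - -3\right)}{n - 6} = \frac{n + \left(n + 3\right)}{-6 + n} = \frac{n + \left(3 + n\right)}{-6 + n} = \frac{3 + 2 n}{-6 + n}$)
$h = \frac{1}{4}$ ($h = \left(0 + \frac{3 + 2 \left(-4\right)}{-6 - 4}\right)^{2} = \left(0 + \frac{3 - 8}{-10}\right)^{2} = \left(0 - - \frac{1}{2}\right)^{2} = \left(0 + \frac{1}{2}\right)^{2} = \left(\frac{1}{2}\right)^{2} = \frac{1}{4} \approx 0.25$)
$s{\left(-7 \right)} h = \frac{1}{-7} \cdot \frac{1}{4} = \left(- \frac{1}{7}\right) \frac{1}{4} = - \frac{1}{28}$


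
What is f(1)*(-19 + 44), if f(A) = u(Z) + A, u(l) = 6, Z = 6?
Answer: 175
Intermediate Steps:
f(A) = 6 + A
f(1)*(-19 + 44) = (6 + 1)*(-19 + 44) = 7*25 = 175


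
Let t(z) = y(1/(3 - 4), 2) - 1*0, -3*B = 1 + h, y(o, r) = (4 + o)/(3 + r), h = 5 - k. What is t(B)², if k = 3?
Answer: 9/25 ≈ 0.36000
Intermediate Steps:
h = 2 (h = 5 - 1*3 = 5 - 3 = 2)
y(o, r) = (4 + o)/(3 + r)
B = -1 (B = -(1 + 2)/3 = -⅓*3 = -1)
t(z) = ⅗ (t(z) = (4 + 1/(3 - 4))/(3 + 2) - 1*0 = (4 + 1/(-1))/5 + 0 = (4 - 1)/5 + 0 = (⅕)*3 + 0 = ⅗ + 0 = ⅗)
t(B)² = (⅗)² = 9/25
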